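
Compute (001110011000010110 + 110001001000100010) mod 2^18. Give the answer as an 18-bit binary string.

111111100000111000

  001110011000010110
+ 110001001000100010
= 111111100000111000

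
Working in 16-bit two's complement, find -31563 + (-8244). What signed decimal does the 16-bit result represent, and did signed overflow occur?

25729; overflow

-31563 → 1000010010110101
-8244 → 1101111111001100
  1000010010110101
+ 1101111111001100
= 0110010010000001  (discard carry-out 1)
Result 0110010010000001: MSB = 0 → value 25729.
Both addends are negative but the stored result is non-negative: signed overflow. The true value -31563 + (-8244) = -39807 lies outside [-32768, 32767].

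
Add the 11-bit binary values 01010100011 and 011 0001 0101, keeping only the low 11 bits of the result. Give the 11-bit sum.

10110111000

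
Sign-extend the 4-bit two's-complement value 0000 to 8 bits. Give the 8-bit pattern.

00000000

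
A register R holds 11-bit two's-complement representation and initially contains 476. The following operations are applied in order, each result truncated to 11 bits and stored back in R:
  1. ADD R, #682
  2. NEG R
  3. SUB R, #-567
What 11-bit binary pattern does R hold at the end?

10110110001

Start: R = 476 = 00111011100.
R = 476 + 682 = 1158; wraps to -890 = 10010000110
R = −(-890) = 890 = 01101111010
R = 890 − (-567) = 1457; wraps to -591 = 10110110001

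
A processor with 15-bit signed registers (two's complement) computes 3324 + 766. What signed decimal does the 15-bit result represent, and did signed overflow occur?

3324 → 000110011111100
766 → 000001011111110
  000110011111100
+ 000001011111110
= 000111111111010
Result 000111111111010: MSB = 0 → value 4090.
Both addends are non-negative and so is the stored result: no signed overflow.

4090; no overflow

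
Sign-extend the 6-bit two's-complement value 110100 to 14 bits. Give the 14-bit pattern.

MSB of 110100 is 1; replicate it into the new high bits.
11111111|110100 → 11111111110100 (still -12).

11111111110100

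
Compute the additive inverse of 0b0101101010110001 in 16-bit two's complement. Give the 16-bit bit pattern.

Invert: 1010010101001110. Add 1: 1010010101001111.
Check: 0101101010110001 = 23217, 1010010101001111 = -23217.

1010010101001111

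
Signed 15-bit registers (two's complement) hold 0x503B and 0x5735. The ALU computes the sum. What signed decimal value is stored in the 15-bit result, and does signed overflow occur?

10096; overflow

0x503B = 101000000111011 = -12229 (signed)
0x5735 = 101011100110101 = -10443 (signed)
  101000000111011
+ 101011100110101
= 010011101110000  (discard carry-out 1)
Result 010011101110000: MSB = 0 → value 10096.
Both addends are negative but the stored result is non-negative: signed overflow. The true value -12229 + (-10443) = -22672 lies outside [-16384, 16383].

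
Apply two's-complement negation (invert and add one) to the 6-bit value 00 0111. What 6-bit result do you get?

111001

Invert: 111000. Add 1: 111001.
Check: 000111 = 7, 111001 = -7.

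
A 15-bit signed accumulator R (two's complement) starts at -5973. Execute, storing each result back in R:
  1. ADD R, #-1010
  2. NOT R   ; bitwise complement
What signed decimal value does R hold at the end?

6982

Start: R = -5973 = 110100010101011.
R = -5973 + (-1010) = -6983 = 110010010111001
R = NOT 110010010111001 = 001101101000110 = 6982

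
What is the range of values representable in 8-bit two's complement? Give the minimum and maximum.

min = -128, max = 127

Minimum: −2^7 = -128.
Maximum: 2^7 − 1 = 127.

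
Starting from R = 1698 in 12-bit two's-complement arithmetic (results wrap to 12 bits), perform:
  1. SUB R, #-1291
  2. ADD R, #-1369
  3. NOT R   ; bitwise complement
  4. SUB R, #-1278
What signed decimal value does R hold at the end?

Start: R = 1698 = 011010100010.
R = 1698 − (-1291) = 2989; wraps to -1107 = 101110101101
R = -1107 + (-1369) = -2476; wraps to 1620 = 011001010100
R = NOT 011001010100 = 100110101011 = -1621
R = -1621 − (-1278) = -343 = 111010101001

-343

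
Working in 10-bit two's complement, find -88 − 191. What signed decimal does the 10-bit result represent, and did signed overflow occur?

-88 → 1110101000
191 → 0010111111
Subtract via negate-and-add: invert 0010111111 + 1 = 1101000001 (i.e. -191).
  1110101000
+ 1101000001
= 1011101001  (discard carry-out 1)
Result 1011101001: MSB = 1 → 745 − 1024 = -279.
Both addends (after negating the subtrahend) are negative and so is the stored result: no signed overflow.

-279; no overflow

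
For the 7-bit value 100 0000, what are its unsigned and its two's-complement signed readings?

unsigned = 64, signed = -64

Unsigned: 1000000 = 64.
Signed: MSB=1 → 64 − 128 = -64.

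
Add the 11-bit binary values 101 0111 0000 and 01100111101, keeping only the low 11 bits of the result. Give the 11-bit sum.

00010101101

  10101110000
+ 01100111101
= 00010101101  (discard carry-out 1)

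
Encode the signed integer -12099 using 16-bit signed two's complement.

|-12099| = 12099 = 0010111101000011 in 16 bits.
Invert the bits: 1101000010111100. Add 1: 1101000010111101.
Check: 1101000010111101 reads as 53437 − 65536 = -12099.

1101000010111101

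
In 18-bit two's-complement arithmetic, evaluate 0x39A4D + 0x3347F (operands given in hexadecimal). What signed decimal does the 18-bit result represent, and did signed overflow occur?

0x39A4D = 111001101001001101 = -26035 (signed)
0x3347F = 110011010001111111 = -52097 (signed)
  111001101001001101
+ 110011010001111111
= 101100111011001100  (discard carry-out 1)
Result 101100111011001100: MSB = 1 → 184012 − 262144 = -78132.
Both addends are negative and so is the stored result: no signed overflow.

-78132; no overflow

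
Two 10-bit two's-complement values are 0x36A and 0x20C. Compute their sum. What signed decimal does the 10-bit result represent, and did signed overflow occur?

374; overflow

0x36A = 1101101010 = -150 (signed)
0x20C = 1000001100 = -500 (signed)
  1101101010
+ 1000001100
= 0101110110  (discard carry-out 1)
Result 0101110110: MSB = 0 → value 374.
Both addends are negative but the stored result is non-negative: signed overflow. The true value -150 + (-500) = -650 lies outside [-512, 511].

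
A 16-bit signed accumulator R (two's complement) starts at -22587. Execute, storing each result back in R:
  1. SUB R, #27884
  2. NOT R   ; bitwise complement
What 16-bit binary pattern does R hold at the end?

Start: R = -22587 = 1010011111000101.
R = -22587 − 27884 = -50471; wraps to 15065 = 0011101011011001
R = NOT 0011101011011001 = 1100010100100110 = -15066

1100010100100110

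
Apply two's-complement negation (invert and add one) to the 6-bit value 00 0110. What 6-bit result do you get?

111010

Invert: 111001. Add 1: 111010.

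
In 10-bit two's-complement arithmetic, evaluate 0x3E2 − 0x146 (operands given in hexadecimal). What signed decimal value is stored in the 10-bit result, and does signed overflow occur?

-356; no overflow

0x3E2 = 1111100010 = -30 (signed)
0x146 = 0101000110 = 326 (signed)
Subtract via negate-and-add: invert 0101000110 + 1 = 1010111010 (i.e. -326).
  1111100010
+ 1010111010
= 1010011100  (discard carry-out 1)
Result 1010011100: MSB = 1 → 668 − 1024 = -356.
Both addends (after negating the subtrahend) are negative and so is the stored result: no signed overflow.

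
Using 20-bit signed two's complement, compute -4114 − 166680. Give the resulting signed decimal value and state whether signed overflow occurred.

-4114 → 11111110111111101110
166680 → 00101000101100011000
Subtract via negate-and-add: invert 00101000101100011000 + 1 = 11010111010011101000 (i.e. -166680).
  11111110111111101110
+ 11010111010011101000
= 11010110010011010110  (discard carry-out 1)
Result 11010110010011010110: MSB = 1 → 877782 − 1048576 = -170794.
Both addends (after negating the subtrahend) are negative and so is the stored result: no signed overflow.

-170794; no overflow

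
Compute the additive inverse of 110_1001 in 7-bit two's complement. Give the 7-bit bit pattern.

0010111

Invert: 0010110. Add 1: 0010111.
Check: 1101001 = -23, 0010111 = 23.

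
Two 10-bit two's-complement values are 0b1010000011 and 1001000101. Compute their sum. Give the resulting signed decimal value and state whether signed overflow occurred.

200; overflow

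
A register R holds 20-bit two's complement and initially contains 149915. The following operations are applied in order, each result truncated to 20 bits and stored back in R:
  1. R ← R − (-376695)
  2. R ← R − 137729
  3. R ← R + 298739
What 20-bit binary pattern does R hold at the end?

Start: R = 149915 = 00100100100110011011.
R = 149915 − (-376695) = 526610; wraps to -521966 = 10000000100100010010
R = -521966 − 137729 = -659695; wraps to 388881 = 01011110111100010001
R = 388881 + 298739 = 687620; wraps to -360956 = 10100111111000000100

10100111111000000100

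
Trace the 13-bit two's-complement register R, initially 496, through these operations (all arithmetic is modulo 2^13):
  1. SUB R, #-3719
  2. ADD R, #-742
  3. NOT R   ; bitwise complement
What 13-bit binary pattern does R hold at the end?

1001001101110

Start: R = 496 = 0000111110000.
R = 496 − (-3719) = 4215; wraps to -3977 = 1000001110111
R = -3977 + (-742) = -4719; wraps to 3473 = 0110110010001
R = NOT 0110110010001 = 1001001101110 = -3474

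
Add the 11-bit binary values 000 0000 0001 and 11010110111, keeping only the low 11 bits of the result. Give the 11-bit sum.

11010111000

  00000000001
+ 11010110111
= 11010111000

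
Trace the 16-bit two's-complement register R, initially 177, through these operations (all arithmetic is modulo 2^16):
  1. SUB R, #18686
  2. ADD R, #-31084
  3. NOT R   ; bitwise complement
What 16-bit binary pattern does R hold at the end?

1100000110111000

Start: R = 177 = 0000000010110001.
R = 177 − 18686 = -18509 = 1011011110110011
R = -18509 + (-31084) = -49593; wraps to 15943 = 0011111001000111
R = NOT 0011111001000111 = 1100000110111000 = -15944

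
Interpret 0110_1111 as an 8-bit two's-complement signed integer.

MSB is 0, so the value is non-negative: 01101111 = 111.

111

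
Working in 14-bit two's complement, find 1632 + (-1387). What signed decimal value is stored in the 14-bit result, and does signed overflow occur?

245; no overflow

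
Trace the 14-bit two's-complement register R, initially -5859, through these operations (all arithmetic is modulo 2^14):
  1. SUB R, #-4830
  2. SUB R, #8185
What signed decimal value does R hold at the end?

7170

Start: R = -5859 = 10100100011101.
R = -5859 − (-4830) = -1029 = 11101111111011
R = -1029 − 8185 = -9214; wraps to 7170 = 01110000000010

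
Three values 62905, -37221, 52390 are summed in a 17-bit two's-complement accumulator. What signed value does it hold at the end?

62905 + (-37221) = 25684 (00110010001010100)
25684 + 52390 = 78074 → wraps to -52998 (10011000011111010)

-52998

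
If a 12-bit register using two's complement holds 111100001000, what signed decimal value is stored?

-248

MSB is 1, so the value is negative.
Unsigned reading: 3848. Subtract 2^12 = 4096: 3848 − 4096 = -248.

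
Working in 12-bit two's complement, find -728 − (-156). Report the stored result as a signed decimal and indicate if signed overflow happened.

-728 → 110100101000
-156 → 111101100100
Subtract via negate-and-add: invert 111101100100 + 1 = 000010011100 (i.e. 156).
  110100101000
+ 000010011100
= 110111000100
Result 110111000100: MSB = 1 → 3524 − 4096 = -572.
Addends (after negating the subtrahend) have opposite signs, so signed overflow cannot occur.

-572; no overflow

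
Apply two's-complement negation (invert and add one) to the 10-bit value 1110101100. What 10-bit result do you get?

Invert: 0001010011. Add 1: 0001010100.

0001010100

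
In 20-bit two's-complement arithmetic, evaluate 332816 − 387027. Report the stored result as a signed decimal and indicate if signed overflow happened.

-54211; no overflow

332816 → 01010001010000010000
387027 → 01011110011111010011
Subtract via negate-and-add: invert 01011110011111010011 + 1 = 10100001100000101101 (i.e. -387027).
  01010001010000010000
+ 10100001100000101101
= 11110010110000111101
Result 11110010110000111101: MSB = 1 → 994365 − 1048576 = -54211.
Addends (after negating the subtrahend) have opposite signs, so signed overflow cannot occur.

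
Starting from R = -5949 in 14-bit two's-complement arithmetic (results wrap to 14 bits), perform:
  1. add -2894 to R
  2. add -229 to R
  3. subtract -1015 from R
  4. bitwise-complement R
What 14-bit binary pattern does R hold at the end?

01111101111000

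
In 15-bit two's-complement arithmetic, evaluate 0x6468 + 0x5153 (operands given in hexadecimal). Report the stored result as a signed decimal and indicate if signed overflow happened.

13755; overflow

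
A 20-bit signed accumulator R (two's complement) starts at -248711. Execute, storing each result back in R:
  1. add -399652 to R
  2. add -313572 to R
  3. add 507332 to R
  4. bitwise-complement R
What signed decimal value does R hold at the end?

454602

Start: R = -248711 = 11000011010001111001.
R = -248711 + (-399652) = -648363; wraps to 400213 = 01100001101101010101
R = 400213 + (-313572) = 86641 = 00010101001001110001
R = 86641 + 507332 = 593973; wraps to -454603 = 10010001000000110101
R = NOT 10010001000000110101 = 01101110111111001010 = 454602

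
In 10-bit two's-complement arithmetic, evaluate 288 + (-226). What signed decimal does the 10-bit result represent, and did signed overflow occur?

62; no overflow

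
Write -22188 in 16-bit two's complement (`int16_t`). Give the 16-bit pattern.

1010100101010100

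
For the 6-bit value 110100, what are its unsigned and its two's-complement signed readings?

unsigned = 52, signed = -12

Unsigned: 110100 = 52.
Signed: MSB=1 → 52 − 64 = -12.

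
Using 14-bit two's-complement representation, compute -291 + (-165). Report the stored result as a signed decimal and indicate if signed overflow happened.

-456; no overflow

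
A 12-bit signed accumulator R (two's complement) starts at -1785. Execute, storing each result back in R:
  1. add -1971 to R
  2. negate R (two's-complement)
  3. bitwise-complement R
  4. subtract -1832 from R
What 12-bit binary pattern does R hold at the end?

100001111011

Start: R = -1785 = 100100000111.
R = -1785 + (-1971) = -3756; wraps to 340 = 000101010100
R = −(340) = -340 = 111010101100
R = NOT 111010101100 = 000101010011 = 339
R = 339 − (-1832) = 2171; wraps to -1925 = 100001111011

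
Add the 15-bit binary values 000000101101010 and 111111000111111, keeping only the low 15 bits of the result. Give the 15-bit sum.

111111110101001

  000000101101010
+ 111111000111111
= 111111110101001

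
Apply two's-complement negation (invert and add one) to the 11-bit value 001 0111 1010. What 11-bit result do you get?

11010000110

Invert: 11010000101. Add 1: 11010000110.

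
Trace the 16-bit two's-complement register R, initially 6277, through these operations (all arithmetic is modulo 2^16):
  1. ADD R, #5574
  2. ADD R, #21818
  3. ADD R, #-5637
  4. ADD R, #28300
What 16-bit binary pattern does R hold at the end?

1101110000001100

Start: R = 6277 = 0001100010000101.
R = 6277 + 5574 = 11851 = 0010111001001011
R = 11851 + 21818 = 33669; wraps to -31867 = 1000001110000101
R = -31867 + (-5637) = -37504; wraps to 28032 = 0110110110000000
R = 28032 + 28300 = 56332; wraps to -9204 = 1101110000001100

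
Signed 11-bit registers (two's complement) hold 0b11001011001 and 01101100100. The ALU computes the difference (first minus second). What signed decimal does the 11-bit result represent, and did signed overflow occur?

0b11001011001 → 11001011001 = -423 (signed)
01101100100 = 868 (signed)
Subtract via negate-and-add: invert 01101100100 + 1 = 10010011100 (i.e. -868).
  11001011001
+ 10010011100
= 01011110101  (discard carry-out 1)
Result 01011110101: MSB = 0 → value 757.
Both addends (after negating the subtrahend) are negative but the stored result is non-negative: signed overflow. The true value -423 − 868 = -1291 lies outside [-1024, 1023].

757; overflow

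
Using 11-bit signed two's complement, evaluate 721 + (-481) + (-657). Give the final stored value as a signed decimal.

721 + (-481) = 240 (00011110000)
240 + (-657) = -417 (11001011111)

-417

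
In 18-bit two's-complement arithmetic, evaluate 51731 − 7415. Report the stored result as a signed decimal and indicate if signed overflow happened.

44316; no overflow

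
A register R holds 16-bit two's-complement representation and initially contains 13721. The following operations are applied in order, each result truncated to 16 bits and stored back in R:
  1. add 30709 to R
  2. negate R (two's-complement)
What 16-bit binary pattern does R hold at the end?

0101001001110010

Start: R = 13721 = 0011010110011001.
R = 13721 + 30709 = 44430; wraps to -21106 = 1010110110001110
R = −(-21106) = 21106 = 0101001001110010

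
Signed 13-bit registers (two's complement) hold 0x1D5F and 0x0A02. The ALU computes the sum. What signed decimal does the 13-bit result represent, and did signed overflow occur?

0x1D5F = 1110101011111 = -673 (signed)
0x0A02 = 0101000000010 = 2562 (signed)
  1110101011111
+ 0101000000010
= 0011101100001  (discard carry-out 1)
Result 0011101100001: MSB = 0 → value 1889.
Addends have opposite signs, so signed overflow cannot occur.

1889; no overflow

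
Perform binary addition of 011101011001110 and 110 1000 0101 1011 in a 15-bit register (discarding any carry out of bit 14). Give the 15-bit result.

  011101011001110
+ 110100001011011
= 010001100101001  (discard carry-out 1)

010001100101001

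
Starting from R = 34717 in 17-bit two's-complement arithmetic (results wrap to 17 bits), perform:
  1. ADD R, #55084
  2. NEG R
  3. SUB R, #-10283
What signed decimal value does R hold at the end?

51554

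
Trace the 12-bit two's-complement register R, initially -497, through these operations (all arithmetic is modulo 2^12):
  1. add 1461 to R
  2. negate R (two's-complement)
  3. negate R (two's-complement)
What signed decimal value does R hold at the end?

Start: R = -497 = 111000001111.
R = -497 + 1461 = 964 = 001111000100
R = −(964) = -964 = 110000111100
R = −(-964) = 964 = 001111000100

964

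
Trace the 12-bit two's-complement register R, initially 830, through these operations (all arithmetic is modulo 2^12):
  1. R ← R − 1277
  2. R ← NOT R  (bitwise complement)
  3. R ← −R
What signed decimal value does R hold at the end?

Start: R = 830 = 001100111110.
R = 830 − 1277 = -447 = 111001000001
R = NOT 111001000001 = 000110111110 = 446
R = −(446) = -446 = 111001000010

-446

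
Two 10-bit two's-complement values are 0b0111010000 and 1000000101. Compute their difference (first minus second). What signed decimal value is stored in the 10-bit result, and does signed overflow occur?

-53; overflow

0b0111010000 → 0111010000 = 464 (signed)
1000000101 = -507 (signed)
Subtract via negate-and-add: invert 1000000101 + 1 = 0111111011 (i.e. 507).
  0111010000
+ 0111111011
= 1111001011
Result 1111001011: MSB = 1 → 971 − 1024 = -53.
Both addends (after negating the subtrahend) are non-negative but the stored result is negative: signed overflow. The true value 464 − (-507) = 971 lies outside [-512, 511].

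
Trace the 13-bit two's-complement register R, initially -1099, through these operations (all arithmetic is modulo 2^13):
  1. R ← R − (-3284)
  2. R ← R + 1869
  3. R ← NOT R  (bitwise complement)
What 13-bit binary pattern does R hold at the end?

Start: R = -1099 = 1101110110101.
R = -1099 − (-3284) = 2185 = 0100010001001
R = 2185 + 1869 = 4054 = 0111111010110
R = NOT 0111111010110 = 1000000101001 = -4055

1000000101001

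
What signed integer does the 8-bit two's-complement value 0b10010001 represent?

MSB is 1, so the value is negative.
Invert: 01101110. Add 1: 01101111 = 111. So the value is −111.

-111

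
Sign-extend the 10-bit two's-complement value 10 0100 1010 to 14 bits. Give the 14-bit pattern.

MSB of 1001001010 is 1; replicate it into the new high bits.
1111|1001001010 → 11111001001010 (still -438).

11111001001010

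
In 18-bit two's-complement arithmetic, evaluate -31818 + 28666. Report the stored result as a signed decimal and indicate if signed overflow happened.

-31818 → 111000001110110110
28666 → 000110111111111010
  111000001110110110
+ 000110111111111010
= 111111001110110000
Result 111111001110110000: MSB = 1 → 258992 − 262144 = -3152.
Addends have opposite signs, so signed overflow cannot occur.

-3152; no overflow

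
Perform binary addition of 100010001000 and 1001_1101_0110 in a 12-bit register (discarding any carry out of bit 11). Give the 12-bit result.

  100010001000
+ 100111010110
= 001001011110  (discard carry-out 1)

001001011110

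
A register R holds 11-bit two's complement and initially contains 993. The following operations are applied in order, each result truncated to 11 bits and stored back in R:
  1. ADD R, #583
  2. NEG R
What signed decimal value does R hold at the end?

Start: R = 993 = 01111100001.
R = 993 + 583 = 1576; wraps to -472 = 11000101000
R = −(-472) = 472 = 00111011000

472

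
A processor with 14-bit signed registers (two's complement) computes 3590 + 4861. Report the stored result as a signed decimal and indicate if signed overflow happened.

3590 → 00111000000110
4861 → 01001011111101
  00111000000110
+ 01001011111101
= 10000100000011
Result 10000100000011: MSB = 1 → 8451 − 16384 = -7933.
Both addends are non-negative but the stored result is negative: signed overflow. The true value 3590 + 4861 = 8451 lies outside [-8192, 8191].

-7933; overflow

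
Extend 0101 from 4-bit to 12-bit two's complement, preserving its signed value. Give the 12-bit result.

MSB of 0101 is 0; replicate it into the new high bits.
00000000|0101 → 000000000101 (still 5).

000000000101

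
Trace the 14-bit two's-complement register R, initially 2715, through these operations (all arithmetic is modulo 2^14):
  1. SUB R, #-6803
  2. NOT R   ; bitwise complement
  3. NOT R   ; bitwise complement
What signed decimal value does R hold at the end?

-6866

Start: R = 2715 = 00101010011011.
R = 2715 − (-6803) = 9518; wraps to -6866 = 10010100101110
R = NOT 10010100101110 = 01101011010001 = 6865
R = NOT 01101011010001 = 10010100101110 = -6866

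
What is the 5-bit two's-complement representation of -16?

|-16| = 16 = 10000 in 5 bits.
Invert the bits: 01111. Add 1: 10000.
Check: 10000 reads as 16 − 32 = -16.

10000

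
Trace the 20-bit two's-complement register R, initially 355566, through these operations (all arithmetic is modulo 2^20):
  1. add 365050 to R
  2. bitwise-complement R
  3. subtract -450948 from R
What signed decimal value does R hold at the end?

-269669

Start: R = 355566 = 01010110110011101110.
R = 355566 + 365050 = 720616; wraps to -327960 = 10101111111011101000
R = NOT 10101111111011101000 = 01010000000100010111 = 327959
R = 327959 − (-450948) = 778907; wraps to -269669 = 10111110001010011011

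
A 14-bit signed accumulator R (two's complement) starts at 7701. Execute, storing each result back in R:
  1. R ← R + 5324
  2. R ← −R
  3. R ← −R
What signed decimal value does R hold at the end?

Start: R = 7701 = 01111000010101.
R = 7701 + 5324 = 13025; wraps to -3359 = 11001011100001
R = −(-3359) = 3359 = 00110100011111
R = −(3359) = -3359 = 11001011100001

-3359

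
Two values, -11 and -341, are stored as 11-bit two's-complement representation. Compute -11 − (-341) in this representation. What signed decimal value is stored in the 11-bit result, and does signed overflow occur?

-11 → 11111110101
-341 → 11010101011
Subtract via negate-and-add: invert 11010101011 + 1 = 00101010101 (i.e. 341).
  11111110101
+ 00101010101
= 00101001010  (discard carry-out 1)
Result 00101001010: MSB = 0 → value 330.
Addends (after negating the subtrahend) have opposite signs, so signed overflow cannot occur.

330; no overflow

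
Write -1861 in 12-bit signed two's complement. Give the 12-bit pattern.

|-1861| = 1861 = 011101000101 in 12 bits.
Invert the bits: 100010111010. Add 1: 100010111011.

100010111011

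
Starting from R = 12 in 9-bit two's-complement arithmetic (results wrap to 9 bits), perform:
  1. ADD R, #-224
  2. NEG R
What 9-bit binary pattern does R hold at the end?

Start: R = 12 = 000001100.
R = 12 + (-224) = -212 = 100101100
R = −(-212) = 212 = 011010100

011010100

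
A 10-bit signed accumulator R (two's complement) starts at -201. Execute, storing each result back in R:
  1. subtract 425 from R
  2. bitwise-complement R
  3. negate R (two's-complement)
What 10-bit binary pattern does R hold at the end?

0110001111

Start: R = -201 = 1100110111.
R = -201 − 425 = -626; wraps to 398 = 0110001110
R = NOT 0110001110 = 1001110001 = -399
R = −(-399) = 399 = 0110001111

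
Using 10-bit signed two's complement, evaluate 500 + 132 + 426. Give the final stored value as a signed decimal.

34

500 + 132 = 632 → wraps to -392 (1001111000)
-392 + 426 = 34 (0000100010)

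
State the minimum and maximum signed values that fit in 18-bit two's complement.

Minimum: −2^17 = -131072.
Maximum: 2^17 − 1 = 131071.

min = -131072, max = 131071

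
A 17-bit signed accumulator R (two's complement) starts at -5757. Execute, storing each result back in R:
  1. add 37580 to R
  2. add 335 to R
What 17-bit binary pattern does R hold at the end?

00111110110011110

Start: R = -5757 = 11110100110000011.
R = -5757 + 37580 = 31823 = 00111110001001111
R = 31823 + 335 = 32158 = 00111110110011110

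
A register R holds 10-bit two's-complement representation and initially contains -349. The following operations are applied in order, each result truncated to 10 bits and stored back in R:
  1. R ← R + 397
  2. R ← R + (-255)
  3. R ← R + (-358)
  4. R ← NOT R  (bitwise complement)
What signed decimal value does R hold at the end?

Start: R = -349 = 1010100011.
R = -349 + 397 = 48 = 0000110000
R = 48 + (-255) = -207 = 1100110001
R = -207 + (-358) = -565; wraps to 459 = 0111001011
R = NOT 0111001011 = 1000110100 = -460

-460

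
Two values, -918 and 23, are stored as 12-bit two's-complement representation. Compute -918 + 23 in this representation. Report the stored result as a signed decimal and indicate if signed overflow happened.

-895; no overflow

-918 → 110001101010
23 → 000000010111
  110001101010
+ 000000010111
= 110010000001
Result 110010000001: MSB = 1 → 3201 − 4096 = -895.
Addends have opposite signs, so signed overflow cannot occur.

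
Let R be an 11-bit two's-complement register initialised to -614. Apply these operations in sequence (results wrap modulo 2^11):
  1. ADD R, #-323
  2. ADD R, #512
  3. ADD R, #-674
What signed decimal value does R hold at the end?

Start: R = -614 = 10110011010.
R = -614 + (-323) = -937 = 10001010111
R = -937 + 512 = -425 = 11001010111
R = -425 + (-674) = -1099; wraps to 949 = 01110110101

949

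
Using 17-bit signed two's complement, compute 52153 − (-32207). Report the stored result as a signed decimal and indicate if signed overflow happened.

-46712; overflow

52153 → 01100101110111001
-32207 → 11000001000110001
Subtract via negate-and-add: invert 11000001000110001 + 1 = 00111110111001111 (i.e. 32207).
  01100101110111001
+ 00111110111001111
= 10100100110001000
Result 10100100110001000: MSB = 1 → 84360 − 131072 = -46712.
Both addends (after negating the subtrahend) are non-negative but the stored result is negative: signed overflow. The true value 52153 − (-32207) = 84360 lies outside [-65536, 65535].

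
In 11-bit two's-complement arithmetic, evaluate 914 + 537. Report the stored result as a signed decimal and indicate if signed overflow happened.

-597; overflow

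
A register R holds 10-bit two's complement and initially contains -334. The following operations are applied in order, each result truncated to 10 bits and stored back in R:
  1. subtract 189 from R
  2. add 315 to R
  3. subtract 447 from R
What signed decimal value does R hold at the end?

Start: R = -334 = 1010110010.
R = -334 − 189 = -523; wraps to 501 = 0111110101
R = 501 + 315 = 816; wraps to -208 = 1100110000
R = -208 − 447 = -655; wraps to 369 = 0101110001

369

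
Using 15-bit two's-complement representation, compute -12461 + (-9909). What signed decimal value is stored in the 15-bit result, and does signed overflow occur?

-12461 → 100111101010011
-9909 → 101100101001011
  100111101010011
+ 101100101001011
= 010100010011110  (discard carry-out 1)
Result 010100010011110: MSB = 0 → value 10398.
Both addends are negative but the stored result is non-negative: signed overflow. The true value -12461 + (-9909) = -22370 lies outside [-16384, 16383].

10398; overflow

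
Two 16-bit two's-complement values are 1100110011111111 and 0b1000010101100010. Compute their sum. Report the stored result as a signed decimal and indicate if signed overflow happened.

21089; overflow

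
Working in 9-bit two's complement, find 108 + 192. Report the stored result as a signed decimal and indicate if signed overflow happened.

108 → 001101100
192 → 011000000
  001101100
+ 011000000
= 100101100
Result 100101100: MSB = 1 → 300 − 512 = -212.
Both addends are non-negative but the stored result is negative: signed overflow. The true value 108 + 192 = 300 lies outside [-256, 255].

-212; overflow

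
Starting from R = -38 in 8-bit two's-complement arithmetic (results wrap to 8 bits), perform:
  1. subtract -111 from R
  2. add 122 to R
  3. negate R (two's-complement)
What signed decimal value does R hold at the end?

Start: R = -38 = 11011010.
R = -38 − (-111) = 73 = 01001001
R = 73 + 122 = 195; wraps to -61 = 11000011
R = −(-61) = 61 = 00111101

61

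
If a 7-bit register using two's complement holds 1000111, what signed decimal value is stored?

-57

MSB is 1, so the value is negative.
Invert: 0111000. Add 1: 0111001 = 57. So the value is −57.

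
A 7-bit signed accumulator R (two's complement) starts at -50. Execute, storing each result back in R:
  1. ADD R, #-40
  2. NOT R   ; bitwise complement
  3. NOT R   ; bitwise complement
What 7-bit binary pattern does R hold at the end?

Start: R = -50 = 1001110.
R = -50 + (-40) = -90; wraps to 38 = 0100110
R = NOT 0100110 = 1011001 = -39
R = NOT 1011001 = 0100110 = 38

0100110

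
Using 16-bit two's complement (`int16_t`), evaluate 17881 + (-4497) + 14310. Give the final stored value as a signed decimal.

27694

17881 + (-4497) = 13384 (0011010001001000)
13384 + 14310 = 27694 (0110110000101110)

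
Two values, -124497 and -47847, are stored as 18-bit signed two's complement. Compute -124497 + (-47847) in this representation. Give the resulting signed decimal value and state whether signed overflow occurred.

89800; overflow

-124497 → 100001100110101111
-47847 → 110100010100011001
  100001100110101111
+ 110100010100011001
= 010101111011001000  (discard carry-out 1)
Result 010101111011001000: MSB = 0 → value 89800.
Both addends are negative but the stored result is non-negative: signed overflow. The true value -124497 + (-47847) = -172344 lies outside [-131072, 131071].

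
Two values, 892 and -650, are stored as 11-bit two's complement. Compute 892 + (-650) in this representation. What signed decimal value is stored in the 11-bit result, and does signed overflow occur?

242; no overflow

892 → 01101111100
-650 → 10101110110
  01101111100
+ 10101110110
= 00011110010  (discard carry-out 1)
Result 00011110010: MSB = 0 → value 242.
Addends have opposite signs, so signed overflow cannot occur.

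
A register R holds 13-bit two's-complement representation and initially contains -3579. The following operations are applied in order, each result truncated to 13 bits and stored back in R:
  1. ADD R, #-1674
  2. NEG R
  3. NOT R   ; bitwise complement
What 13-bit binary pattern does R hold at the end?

0101101111010

Start: R = -3579 = 1001000000101.
R = -3579 + (-1674) = -5253; wraps to 2939 = 0101101111011
R = −(2939) = -2939 = 1010010000101
R = NOT 1010010000101 = 0101101111010 = 2938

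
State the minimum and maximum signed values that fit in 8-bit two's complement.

min = -128, max = 127

Minimum: −2^7 = -128.
Maximum: 2^7 − 1 = 127.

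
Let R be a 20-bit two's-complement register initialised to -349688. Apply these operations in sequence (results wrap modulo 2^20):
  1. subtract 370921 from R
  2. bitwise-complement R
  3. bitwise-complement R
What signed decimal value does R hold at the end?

327967

Start: R = -349688 = 10101010101000001000.
R = -349688 − 370921 = -720609; wraps to 327967 = 01010000000100011111
R = NOT 01010000000100011111 = 10101111111011100000 = -327968
R = NOT 10101111111011100000 = 01010000000100011111 = 327967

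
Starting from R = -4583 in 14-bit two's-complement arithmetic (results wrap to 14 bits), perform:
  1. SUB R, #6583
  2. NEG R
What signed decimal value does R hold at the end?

-5218

Start: R = -4583 = 10111000011001.
R = -4583 − 6583 = -11166; wraps to 5218 = 01010001100010
R = −(5218) = -5218 = 10101110011110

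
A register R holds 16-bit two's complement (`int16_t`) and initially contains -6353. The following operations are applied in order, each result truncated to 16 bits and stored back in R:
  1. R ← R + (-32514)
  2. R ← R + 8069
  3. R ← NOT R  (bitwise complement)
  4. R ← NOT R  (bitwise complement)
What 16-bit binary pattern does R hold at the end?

1000011110110010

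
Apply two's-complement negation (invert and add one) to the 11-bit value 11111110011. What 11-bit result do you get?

Invert: 00000001100. Add 1: 00000001101.

00000001101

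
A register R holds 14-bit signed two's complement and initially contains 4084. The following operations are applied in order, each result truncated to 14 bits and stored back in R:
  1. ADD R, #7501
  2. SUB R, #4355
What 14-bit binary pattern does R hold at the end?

01110000111110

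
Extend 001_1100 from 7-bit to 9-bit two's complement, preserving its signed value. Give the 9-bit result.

000011100

MSB of 0011100 is 0; replicate it into the new high bits.
00|0011100 → 000011100 (still 28).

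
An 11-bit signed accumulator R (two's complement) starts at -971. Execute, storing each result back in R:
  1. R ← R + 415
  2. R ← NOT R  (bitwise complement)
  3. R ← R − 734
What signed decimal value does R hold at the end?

-179

Start: R = -971 = 10000110101.
R = -971 + 415 = -556 = 10111010100
R = NOT 10111010100 = 01000101011 = 555
R = 555 − 734 = -179 = 11101001101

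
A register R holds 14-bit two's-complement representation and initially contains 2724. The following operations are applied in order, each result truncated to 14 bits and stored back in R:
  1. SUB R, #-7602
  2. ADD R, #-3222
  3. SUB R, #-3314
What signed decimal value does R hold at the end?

-5966

Start: R = 2724 = 00101010100100.
R = 2724 − (-7602) = 10326; wraps to -6058 = 10100001010110
R = -6058 + (-3222) = -9280; wraps to 7104 = 01101111000000
R = 7104 − (-3314) = 10418; wraps to -5966 = 10100010110010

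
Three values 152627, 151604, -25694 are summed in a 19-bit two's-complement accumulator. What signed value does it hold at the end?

152627 + 151604 = 304231 → wraps to -220057 (1001010010001100111)
-220057 + (-25694) = -245751 (1000100000000001001)

-245751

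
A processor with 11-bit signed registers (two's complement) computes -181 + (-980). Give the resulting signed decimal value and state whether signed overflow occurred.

-181 → 11101001011
-980 → 10000101100
  11101001011
+ 10000101100
= 01101110111  (discard carry-out 1)
Result 01101110111: MSB = 0 → value 887.
Both addends are negative but the stored result is non-negative: signed overflow. The true value -181 + (-980) = -1161 lies outside [-1024, 1023].

887; overflow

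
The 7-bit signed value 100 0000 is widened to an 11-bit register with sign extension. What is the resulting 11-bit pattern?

11111000000

MSB of 1000000 is 1; replicate it into the new high bits.
1111|1000000 → 11111000000 (still -64).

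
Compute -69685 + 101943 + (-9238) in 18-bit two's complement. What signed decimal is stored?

23020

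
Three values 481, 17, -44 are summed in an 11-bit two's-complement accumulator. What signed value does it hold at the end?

454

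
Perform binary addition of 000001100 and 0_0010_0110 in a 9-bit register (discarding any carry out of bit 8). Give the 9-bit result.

  000001100
+ 000100110
= 000110010

000110010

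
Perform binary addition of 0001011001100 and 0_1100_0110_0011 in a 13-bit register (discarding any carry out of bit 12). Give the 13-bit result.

0111100101111

  0001011001100
+ 0110001100011
= 0111100101111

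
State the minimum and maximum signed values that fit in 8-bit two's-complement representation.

min = -128, max = 127

Minimum: −2^7 = -128.
Maximum: 2^7 − 1 = 127.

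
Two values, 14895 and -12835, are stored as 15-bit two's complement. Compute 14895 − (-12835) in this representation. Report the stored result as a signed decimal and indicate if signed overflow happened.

-5038; overflow

14895 → 011101000101111
-12835 → 100110111011101
Subtract via negate-and-add: invert 100110111011101 + 1 = 011001000100011 (i.e. 12835).
  011101000101111
+ 011001000100011
= 110110001010010
Result 110110001010010: MSB = 1 → 27730 − 32768 = -5038.
Both addends (after negating the subtrahend) are non-negative but the stored result is negative: signed overflow. The true value 14895 − (-12835) = 27730 lies outside [-16384, 16383].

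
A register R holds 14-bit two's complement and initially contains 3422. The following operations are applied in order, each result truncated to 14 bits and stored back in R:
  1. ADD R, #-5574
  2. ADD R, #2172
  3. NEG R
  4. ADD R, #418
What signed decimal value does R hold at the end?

398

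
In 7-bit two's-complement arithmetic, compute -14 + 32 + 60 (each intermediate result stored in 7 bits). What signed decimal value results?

-50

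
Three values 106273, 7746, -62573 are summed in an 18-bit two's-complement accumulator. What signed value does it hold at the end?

106273 + 7746 = 114019 (011011110101100011)
114019 + (-62573) = 51446 (001100100011110110)

51446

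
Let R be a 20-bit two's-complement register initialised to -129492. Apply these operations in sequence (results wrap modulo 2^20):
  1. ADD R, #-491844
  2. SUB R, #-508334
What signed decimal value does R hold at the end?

-113002

Start: R = -129492 = 11100000011000101100.
R = -129492 + (-491844) = -621336; wraps to 427240 = 01101000010011101000
R = 427240 − (-508334) = 935574; wraps to -113002 = 11100100011010010110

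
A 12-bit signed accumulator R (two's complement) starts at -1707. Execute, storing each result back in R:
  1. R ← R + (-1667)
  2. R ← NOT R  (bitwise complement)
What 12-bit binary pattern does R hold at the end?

110100101101

Start: R = -1707 = 100101010101.
R = -1707 + (-1667) = -3374; wraps to 722 = 001011010010
R = NOT 001011010010 = 110100101101 = -723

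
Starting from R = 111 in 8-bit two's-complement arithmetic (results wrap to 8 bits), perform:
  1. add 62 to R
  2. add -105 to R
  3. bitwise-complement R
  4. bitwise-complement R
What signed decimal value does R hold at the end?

Start: R = 111 = 01101111.
R = 111 + 62 = 173; wraps to -83 = 10101101
R = -83 + (-105) = -188; wraps to 68 = 01000100
R = NOT 01000100 = 10111011 = -69
R = NOT 10111011 = 01000100 = 68

68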